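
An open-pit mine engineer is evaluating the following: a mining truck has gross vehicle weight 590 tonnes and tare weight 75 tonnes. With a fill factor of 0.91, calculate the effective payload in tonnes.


468.65 tonnes

Maximum payload = gross - tare
= 590 - 75 = 515 tonnes
Effective payload = max payload * fill factor
= 515 * 0.91
= 468.65 tonnes


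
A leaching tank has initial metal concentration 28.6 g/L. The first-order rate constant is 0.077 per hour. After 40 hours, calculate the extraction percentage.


95.4041%

Compute the exponent:
-k * t = -0.077 * 40 = -3.08
Remaining concentration:
C = 28.6 * exp(-3.08)
= 28.6 * 0.04595925665
= 1.31443474 g/L
Extracted = 28.6 - 1.31443474 = 27.28556526 g/L
Extraction % = 27.28556526 / 28.6 * 100
= 95.4041%


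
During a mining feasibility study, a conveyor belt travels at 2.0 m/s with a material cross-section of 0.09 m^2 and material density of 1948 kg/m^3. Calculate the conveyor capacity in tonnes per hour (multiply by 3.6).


1262.304 t/h

Volumetric flow = speed * area
= 2.0 * 0.09 = 0.18 m^3/s
Mass flow = volumetric * density
= 0.18 * 1948 = 350.64 kg/s
Convert to t/h: multiply by 3.6
Capacity = 350.64 * 3.6
= 1262.304 t/h


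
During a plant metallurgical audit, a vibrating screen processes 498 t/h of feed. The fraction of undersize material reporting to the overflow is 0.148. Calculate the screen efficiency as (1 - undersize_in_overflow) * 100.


Screen efficiency = (1 - fraction of undersize in overflow) * 100
= (1 - 0.148) * 100
= 0.852 * 100
= 85.2%

85.2%


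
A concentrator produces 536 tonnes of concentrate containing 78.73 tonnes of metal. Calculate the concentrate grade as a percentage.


Grade = (metal in concentrate / concentrate mass) * 100
= (78.73 / 536) * 100
= 0.1468843284 * 100
= 14.6884%

14.6884%


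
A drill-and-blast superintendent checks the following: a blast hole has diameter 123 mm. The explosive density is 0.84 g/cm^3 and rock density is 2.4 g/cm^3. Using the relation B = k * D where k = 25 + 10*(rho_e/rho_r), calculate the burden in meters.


First, compute k:
rho_e / rho_r = 0.84 / 2.4 = 0.35
k = 25 + 10 * 0.35 = 28.5
Then, compute burden:
B = k * D / 1000 = 28.5 * 123 / 1000
= 3505.5 / 1000
= 3.5055 m

3.5055 m


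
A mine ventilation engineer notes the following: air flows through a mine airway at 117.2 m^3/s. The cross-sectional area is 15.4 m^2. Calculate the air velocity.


7.6104 m/s

Velocity = flow rate / cross-sectional area
= 117.2 / 15.4
= 7.6104 m/s


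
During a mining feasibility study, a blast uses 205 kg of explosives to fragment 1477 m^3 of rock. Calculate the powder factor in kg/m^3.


0.1388 kg/m^3

Powder factor = explosive mass / rock volume
= 205 / 1477
= 0.1388 kg/m^3


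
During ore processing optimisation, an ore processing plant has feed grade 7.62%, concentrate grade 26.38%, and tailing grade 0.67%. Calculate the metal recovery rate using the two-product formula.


93.5842%

Using the two-product formula:
R = 100 * c * (f - t) / (f * (c - t))
Numerator = 100 * 26.38 * (7.62 - 0.67)
= 100 * 26.38 * 6.95
= 18334.1
Denominator = 7.62 * (26.38 - 0.67)
= 7.62 * 25.71
= 195.9102
R = 18334.1 / 195.9102
= 93.5842%


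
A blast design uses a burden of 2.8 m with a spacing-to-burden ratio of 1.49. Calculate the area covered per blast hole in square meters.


First, find the spacing:
Spacing = burden * ratio = 2.8 * 1.49
= 4.172 m
Then, calculate the area:
Area = burden * spacing = 2.8 * 4.172
= 11.6816 m^2

11.6816 m^2


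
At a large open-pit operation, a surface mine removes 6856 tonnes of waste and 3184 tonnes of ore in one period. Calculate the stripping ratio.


Stripping ratio = waste tonnage / ore tonnage
= 6856 / 3184
= 2.1533

2.1533


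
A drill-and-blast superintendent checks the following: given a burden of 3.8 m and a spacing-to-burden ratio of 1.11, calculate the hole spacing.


Spacing = burden * ratio
= 3.8 * 1.11
= 4.218 m

4.218 m


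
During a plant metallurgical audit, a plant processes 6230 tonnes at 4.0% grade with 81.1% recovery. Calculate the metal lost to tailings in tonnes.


Total metal in feed:
= 6230 * 4.0 / 100 = 249.2 tonnes
Metal recovered:
= 249.2 * 81.1 / 100 = 202.1012 tonnes
Metal lost to tailings:
= 249.2 - 202.1012
= 47.0988 tonnes

47.0988 tonnes


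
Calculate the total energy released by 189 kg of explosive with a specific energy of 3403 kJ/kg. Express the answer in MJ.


Energy = mass * specific_energy / 1000
= 189 * 3403 / 1000
= 643167 / 1000
= 643.167 MJ

643.167 MJ


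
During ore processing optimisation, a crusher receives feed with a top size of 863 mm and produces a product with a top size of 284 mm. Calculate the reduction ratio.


3.0387

Reduction ratio = feed size / product size
= 863 / 284
= 3.0387


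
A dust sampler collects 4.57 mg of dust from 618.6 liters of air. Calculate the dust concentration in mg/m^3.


Convert liters to m^3: 1 m^3 = 1000 L
Concentration = mass / volume * 1000
= 4.57 / 618.6 * 1000
= 0.007387649531 * 1000
= 7.3876 mg/m^3

7.3876 mg/m^3


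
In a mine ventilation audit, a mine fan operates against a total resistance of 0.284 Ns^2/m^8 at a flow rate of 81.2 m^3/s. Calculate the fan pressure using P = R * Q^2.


1872.537 Pa

Compute Q^2:
Q^2 = 81.2^2 = 6593.44
Compute pressure:
P = R * Q^2 = 0.284 * 6593.44
= 1872.537 Pa


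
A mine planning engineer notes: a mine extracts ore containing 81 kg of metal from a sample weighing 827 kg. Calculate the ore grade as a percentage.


Ore grade = (metal mass / ore mass) * 100
= (81 / 827) * 100
= 0.09794437727 * 100
= 9.7944%

9.7944%


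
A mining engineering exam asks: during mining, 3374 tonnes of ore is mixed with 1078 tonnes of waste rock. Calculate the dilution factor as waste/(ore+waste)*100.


24.2138%

Total material = ore + waste
= 3374 + 1078 = 4452 tonnes
Dilution = waste / total * 100
= 1078 / 4452 * 100
= 0.2421383648 * 100
= 24.2138%


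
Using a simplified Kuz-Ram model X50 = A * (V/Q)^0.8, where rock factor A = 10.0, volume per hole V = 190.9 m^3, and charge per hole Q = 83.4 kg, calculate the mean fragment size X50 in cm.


Compute V/Q:
V/Q = 190.9 / 83.4 = 2.288968825
Raise to the power 0.8:
(V/Q)^0.8 = 2.288968825^0.8 = 1.93959878
Multiply by A:
X50 = 10.0 * 1.93959878
= 19.396 cm

19.396 cm


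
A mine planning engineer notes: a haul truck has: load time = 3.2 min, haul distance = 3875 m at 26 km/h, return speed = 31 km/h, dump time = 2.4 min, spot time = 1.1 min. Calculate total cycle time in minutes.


Convert haul speed to m/min: 26 * 1000/60 = 433.3333333 m/min
Haul time = 3875 / 433.3333333 = 8.942307692 min
Convert return speed to m/min: 31 * 1000/60 = 516.6666667 m/min
Return time = 3875 / 516.6666667 = 7.5 min
Total cycle time:
= 3.2 + 8.942307692 + 2.4 + 7.5 + 1.1
= 23.1423 min

23.1423 min


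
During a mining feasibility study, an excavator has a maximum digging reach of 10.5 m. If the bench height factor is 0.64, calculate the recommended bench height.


Bench height = reach * factor
= 10.5 * 0.64
= 6.72 m

6.72 m


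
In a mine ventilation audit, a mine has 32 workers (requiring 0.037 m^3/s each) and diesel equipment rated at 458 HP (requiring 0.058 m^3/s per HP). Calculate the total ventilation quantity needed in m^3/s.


Airflow for workers:
Q_people = 32 * 0.037 = 1.184 m^3/s
Airflow for diesel equipment:
Q_diesel = 458 * 0.058 = 26.564 m^3/s
Total ventilation:
Q_total = 1.184 + 26.564
= 27.748 m^3/s

27.748 m^3/s


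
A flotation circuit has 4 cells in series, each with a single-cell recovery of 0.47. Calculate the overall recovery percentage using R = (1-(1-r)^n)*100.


92.1095%

Complement of single-cell recovery:
1 - r = 1 - 0.47 = 0.53
Raise to power n:
(1 - r)^4 = 0.53^4 = 0.07890481
Overall recovery:
R = (1 - 0.07890481) * 100
= 92.1095%


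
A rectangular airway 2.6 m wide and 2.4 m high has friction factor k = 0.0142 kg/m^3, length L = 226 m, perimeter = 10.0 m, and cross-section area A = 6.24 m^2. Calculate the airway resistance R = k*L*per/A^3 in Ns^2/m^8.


0.1321 Ns^2/m^8

Compute the numerator:
k * L * per = 0.0142 * 226 * 10.0
= 32.092
Compute the denominator:
A^3 = 6.24^3 = 242.970624
Resistance:
R = 32.092 / 242.970624
= 0.1321 Ns^2/m^8


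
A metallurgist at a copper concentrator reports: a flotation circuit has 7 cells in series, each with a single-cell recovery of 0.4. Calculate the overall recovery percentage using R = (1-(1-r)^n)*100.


97.2006%

Complement of single-cell recovery:
1 - r = 1 - 0.4 = 0.6
Raise to power n:
(1 - r)^7 = 0.6^7 = 0.0279936
Overall recovery:
R = (1 - 0.0279936) * 100
= 97.2006%


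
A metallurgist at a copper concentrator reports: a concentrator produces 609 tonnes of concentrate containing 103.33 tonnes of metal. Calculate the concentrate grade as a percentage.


16.9672%

Grade = (metal in concentrate / concentrate mass) * 100
= (103.33 / 609) * 100
= 0.1696715928 * 100
= 16.9672%


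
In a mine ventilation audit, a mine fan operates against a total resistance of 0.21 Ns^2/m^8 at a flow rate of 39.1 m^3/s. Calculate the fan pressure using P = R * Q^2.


Compute Q^2:
Q^2 = 39.1^2 = 1528.81
Compute pressure:
P = R * Q^2 = 0.21 * 1528.81
= 321.0501 Pa

321.0501 Pa


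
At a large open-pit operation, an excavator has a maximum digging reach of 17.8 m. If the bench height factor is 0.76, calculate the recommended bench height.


13.528 m

Bench height = reach * factor
= 17.8 * 0.76
= 13.528 m


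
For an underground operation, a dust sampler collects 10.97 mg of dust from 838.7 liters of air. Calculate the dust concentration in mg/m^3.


13.0798 mg/m^3

Convert liters to m^3: 1 m^3 = 1000 L
Concentration = mass / volume * 1000
= 10.97 / 838.7 * 1000
= 0.0130797663 * 1000
= 13.0798 mg/m^3


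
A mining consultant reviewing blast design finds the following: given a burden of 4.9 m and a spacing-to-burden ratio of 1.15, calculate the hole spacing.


Spacing = burden * ratio
= 4.9 * 1.15
= 5.635 m

5.635 m


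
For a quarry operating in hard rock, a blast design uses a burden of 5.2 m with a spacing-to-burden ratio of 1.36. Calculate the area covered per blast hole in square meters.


First, find the spacing:
Spacing = burden * ratio = 5.2 * 1.36
= 7.072 m
Then, calculate the area:
Area = burden * spacing = 5.2 * 7.072
= 36.7744 m^2

36.7744 m^2


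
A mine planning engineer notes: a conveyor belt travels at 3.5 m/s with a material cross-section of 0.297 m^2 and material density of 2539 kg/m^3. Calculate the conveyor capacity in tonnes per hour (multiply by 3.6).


9501.4458 t/h

Volumetric flow = speed * area
= 3.5 * 0.297 = 1.0395 m^3/s
Mass flow = volumetric * density
= 1.0395 * 2539 = 2639.2905 kg/s
Convert to t/h: multiply by 3.6
Capacity = 2639.2905 * 3.6
= 9501.4458 t/h


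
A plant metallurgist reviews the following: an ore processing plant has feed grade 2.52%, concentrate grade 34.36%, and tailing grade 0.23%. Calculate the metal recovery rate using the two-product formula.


91.4854%

Using the two-product formula:
R = 100 * c * (f - t) / (f * (c - t))
Numerator = 100 * 34.36 * (2.52 - 0.23)
= 100 * 34.36 * 2.29
= 7868.44
Denominator = 2.52 * (34.36 - 0.23)
= 2.52 * 34.13
= 86.0076
R = 7868.44 / 86.0076
= 91.4854%


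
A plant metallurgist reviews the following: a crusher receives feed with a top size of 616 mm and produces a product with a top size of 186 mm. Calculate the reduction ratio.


3.3118

Reduction ratio = feed size / product size
= 616 / 186
= 3.3118


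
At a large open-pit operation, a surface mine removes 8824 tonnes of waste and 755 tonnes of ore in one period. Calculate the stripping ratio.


11.6874

Stripping ratio = waste tonnage / ore tonnage
= 8824 / 755
= 11.6874


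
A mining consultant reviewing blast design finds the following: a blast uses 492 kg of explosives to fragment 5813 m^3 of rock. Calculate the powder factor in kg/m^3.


Powder factor = explosive mass / rock volume
= 492 / 5813
= 0.0846 kg/m^3

0.0846 kg/m^3


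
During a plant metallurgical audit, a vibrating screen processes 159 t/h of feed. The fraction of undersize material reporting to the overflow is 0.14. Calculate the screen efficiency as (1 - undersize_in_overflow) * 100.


Screen efficiency = (1 - fraction of undersize in overflow) * 100
= (1 - 0.14) * 100
= 0.86 * 100
= 86.0%

86.0%


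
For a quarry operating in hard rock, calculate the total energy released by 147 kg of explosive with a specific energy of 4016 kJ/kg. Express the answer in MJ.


590.352 MJ

Energy = mass * specific_energy / 1000
= 147 * 4016 / 1000
= 590352 / 1000
= 590.352 MJ


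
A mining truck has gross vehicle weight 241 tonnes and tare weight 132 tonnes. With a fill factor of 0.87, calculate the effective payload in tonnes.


94.83 tonnes

Maximum payload = gross - tare
= 241 - 132 = 109 tonnes
Effective payload = max payload * fill factor
= 109 * 0.87
= 94.83 tonnes


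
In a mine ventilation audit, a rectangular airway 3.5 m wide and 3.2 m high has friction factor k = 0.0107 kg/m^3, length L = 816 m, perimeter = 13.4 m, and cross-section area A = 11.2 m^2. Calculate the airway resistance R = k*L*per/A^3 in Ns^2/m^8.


Compute the numerator:
k * L * per = 0.0107 * 816 * 13.4
= 116.99808
Compute the denominator:
A^3 = 11.2^3 = 1404.928
Resistance:
R = 116.99808 / 1404.928
= 0.0833 Ns^2/m^8

0.0833 Ns^2/m^8


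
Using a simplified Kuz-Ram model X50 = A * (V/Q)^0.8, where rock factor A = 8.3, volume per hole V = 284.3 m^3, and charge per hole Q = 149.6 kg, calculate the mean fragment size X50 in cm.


13.8725 cm

Compute V/Q:
V/Q = 284.3 / 149.6 = 1.90040107
Raise to the power 0.8:
(V/Q)^0.8 = 1.90040107^0.8 = 1.671383894
Multiply by A:
X50 = 8.3 * 1.671383894
= 13.8725 cm


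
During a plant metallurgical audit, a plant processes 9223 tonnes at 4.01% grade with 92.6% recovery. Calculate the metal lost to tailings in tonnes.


Total metal in feed:
= 9223 * 4.01 / 100 = 369.8423 tonnes
Metal recovered:
= 369.8423 * 92.6 / 100 = 342.4739698 tonnes
Metal lost to tailings:
= 369.8423 - 342.4739698
= 27.3683 tonnes

27.3683 tonnes


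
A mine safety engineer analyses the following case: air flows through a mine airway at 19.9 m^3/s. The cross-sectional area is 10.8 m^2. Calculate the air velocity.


1.8426 m/s

Velocity = flow rate / cross-sectional area
= 19.9 / 10.8
= 1.8426 m/s


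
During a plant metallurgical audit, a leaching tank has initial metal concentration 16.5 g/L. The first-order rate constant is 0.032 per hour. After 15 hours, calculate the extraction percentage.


Compute the exponent:
-k * t = -0.032 * 15 = -0.48
Remaining concentration:
C = 16.5 * exp(-0.48)
= 16.5 * 0.6187833918
= 10.20992596 g/L
Extracted = 16.5 - 10.20992596 = 6.290074035 g/L
Extraction % = 6.290074035 / 16.5 * 100
= 38.1217%

38.1217%


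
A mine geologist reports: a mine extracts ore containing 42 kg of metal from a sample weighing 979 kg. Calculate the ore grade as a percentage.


Ore grade = (metal mass / ore mass) * 100
= (42 / 979) * 100
= 0.04290091931 * 100
= 4.2901%

4.2901%


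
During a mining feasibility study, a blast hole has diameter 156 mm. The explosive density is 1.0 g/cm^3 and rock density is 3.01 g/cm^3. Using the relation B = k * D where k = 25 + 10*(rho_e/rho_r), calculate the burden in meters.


First, compute k:
rho_e / rho_r = 1.0 / 3.01 = 0.3322259136
k = 25 + 10 * 0.3322259136 = 28.32225914
Then, compute burden:
B = k * D / 1000 = 28.32225914 * 156 / 1000
= 4418.272425 / 1000
= 4.4183 m

4.4183 m


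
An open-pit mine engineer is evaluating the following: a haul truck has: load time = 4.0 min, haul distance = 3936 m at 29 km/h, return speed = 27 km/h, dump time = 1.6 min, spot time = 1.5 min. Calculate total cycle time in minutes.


Convert haul speed to m/min: 29 * 1000/60 = 483.3333333 m/min
Haul time = 3936 / 483.3333333 = 8.143448276 min
Convert return speed to m/min: 27 * 1000/60 = 450 m/min
Return time = 3936 / 450 = 8.746666667 min
Total cycle time:
= 4.0 + 8.143448276 + 1.6 + 8.746666667 + 1.5
= 23.9901 min

23.9901 min


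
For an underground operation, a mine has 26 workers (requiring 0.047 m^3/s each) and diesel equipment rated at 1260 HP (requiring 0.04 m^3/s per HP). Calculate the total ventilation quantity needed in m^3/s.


Airflow for workers:
Q_people = 26 * 0.047 = 1.222 m^3/s
Airflow for diesel equipment:
Q_diesel = 1260 * 0.04 = 50.4 m^3/s
Total ventilation:
Q_total = 1.222 + 50.4
= 51.622 m^3/s

51.622 m^3/s


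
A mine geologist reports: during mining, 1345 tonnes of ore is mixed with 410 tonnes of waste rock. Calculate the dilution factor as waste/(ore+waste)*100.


Total material = ore + waste
= 1345 + 410 = 1755 tonnes
Dilution = waste / total * 100
= 410 / 1755 * 100
= 0.2336182336 * 100
= 23.3618%

23.3618%


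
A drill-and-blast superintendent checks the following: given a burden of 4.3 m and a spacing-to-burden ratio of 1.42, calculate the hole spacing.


Spacing = burden * ratio
= 4.3 * 1.42
= 6.106 m

6.106 m


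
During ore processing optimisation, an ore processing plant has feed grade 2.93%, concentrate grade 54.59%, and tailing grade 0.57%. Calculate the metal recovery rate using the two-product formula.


Using the two-product formula:
R = 100 * c * (f - t) / (f * (c - t))
Numerator = 100 * 54.59 * (2.93 - 0.57)
= 100 * 54.59 * 2.36
= 12883.24
Denominator = 2.93 * (54.59 - 0.57)
= 2.93 * 54.02
= 158.2786
R = 12883.24 / 158.2786
= 81.396%

81.396%


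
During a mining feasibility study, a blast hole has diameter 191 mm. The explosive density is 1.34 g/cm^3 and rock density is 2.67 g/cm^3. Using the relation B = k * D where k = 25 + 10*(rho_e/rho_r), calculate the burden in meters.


5.7336 m

First, compute k:
rho_e / rho_r = 1.34 / 2.67 = 0.5018726592
k = 25 + 10 * 0.5018726592 = 30.01872659
Then, compute burden:
B = k * D / 1000 = 30.01872659 * 191 / 1000
= 5733.576779 / 1000
= 5.7336 m


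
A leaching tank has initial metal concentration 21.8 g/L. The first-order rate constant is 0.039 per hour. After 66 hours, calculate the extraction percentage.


Compute the exponent:
-k * t = -0.039 * 66 = -2.574
Remaining concentration:
C = 21.8 * exp(-2.574)
= 21.8 * 0.07623001471
= 1.661814321 g/L
Extracted = 21.8 - 1.661814321 = 20.13818568 g/L
Extraction % = 20.13818568 / 21.8 * 100
= 92.377%

92.377%


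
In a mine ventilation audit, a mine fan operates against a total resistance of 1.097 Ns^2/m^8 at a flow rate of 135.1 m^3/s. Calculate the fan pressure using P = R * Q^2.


20022.455 Pa

Compute Q^2:
Q^2 = 135.1^2 = 18252.01
Compute pressure:
P = R * Q^2 = 1.097 * 18252.01
= 20022.455 Pa


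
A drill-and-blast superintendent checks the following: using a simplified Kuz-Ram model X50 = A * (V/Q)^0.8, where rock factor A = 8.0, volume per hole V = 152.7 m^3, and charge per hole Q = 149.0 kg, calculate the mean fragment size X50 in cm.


8.1585 cm

Compute V/Q:
V/Q = 152.7 / 149.0 = 1.024832215
Raise to the power 0.8:
(V/Q)^0.8 = 1.024832215^0.8 = 1.019816924
Multiply by A:
X50 = 8.0 * 1.019816924
= 8.1585 cm


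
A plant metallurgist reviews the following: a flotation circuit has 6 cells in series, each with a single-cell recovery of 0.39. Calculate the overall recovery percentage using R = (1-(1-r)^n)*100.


Complement of single-cell recovery:
1 - r = 1 - 0.39 = 0.61
Raise to power n:
(1 - r)^6 = 0.61^6 = 0.05152037436
Overall recovery:
R = (1 - 0.05152037436) * 100
= 94.848%

94.848%


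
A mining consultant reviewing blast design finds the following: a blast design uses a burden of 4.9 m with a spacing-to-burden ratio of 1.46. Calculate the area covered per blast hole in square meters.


First, find the spacing:
Spacing = burden * ratio = 4.9 * 1.46
= 7.154 m
Then, calculate the area:
Area = burden * spacing = 4.9 * 7.154
= 35.0546 m^2

35.0546 m^2


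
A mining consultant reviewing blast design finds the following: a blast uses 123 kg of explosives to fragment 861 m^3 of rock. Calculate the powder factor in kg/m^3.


Powder factor = explosive mass / rock volume
= 123 / 861
= 0.1429 kg/m^3

0.1429 kg/m^3


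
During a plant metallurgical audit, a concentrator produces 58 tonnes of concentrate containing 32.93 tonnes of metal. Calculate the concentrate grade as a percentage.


Grade = (metal in concentrate / concentrate mass) * 100
= (32.93 / 58) * 100
= 0.5677586207 * 100
= 56.7759%

56.7759%


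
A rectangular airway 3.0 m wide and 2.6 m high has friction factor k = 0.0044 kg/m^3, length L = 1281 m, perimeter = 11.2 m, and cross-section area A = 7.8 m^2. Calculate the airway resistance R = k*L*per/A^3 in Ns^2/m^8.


0.133 Ns^2/m^8

Compute the numerator:
k * L * per = 0.0044 * 1281 * 11.2
= 63.12768
Compute the denominator:
A^3 = 7.8^3 = 474.552
Resistance:
R = 63.12768 / 474.552
= 0.133 Ns^2/m^8


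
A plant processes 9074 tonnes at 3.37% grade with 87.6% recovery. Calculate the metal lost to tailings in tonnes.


37.9184 tonnes

Total metal in feed:
= 9074 * 3.37 / 100 = 305.7938 tonnes
Metal recovered:
= 305.7938 * 87.6 / 100 = 267.8753688 tonnes
Metal lost to tailings:
= 305.7938 - 267.8753688
= 37.9184 tonnes


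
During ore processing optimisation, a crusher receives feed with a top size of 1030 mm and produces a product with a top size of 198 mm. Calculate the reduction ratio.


5.202

Reduction ratio = feed size / product size
= 1030 / 198
= 5.202


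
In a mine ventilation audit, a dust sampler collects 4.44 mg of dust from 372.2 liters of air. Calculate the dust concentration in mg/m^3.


Convert liters to m^3: 1 m^3 = 1000 L
Concentration = mass / volume * 1000
= 4.44 / 372.2 * 1000
= 0.01192907039 * 1000
= 11.9291 mg/m^3

11.9291 mg/m^3


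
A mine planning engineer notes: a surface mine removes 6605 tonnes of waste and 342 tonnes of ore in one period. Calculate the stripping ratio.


Stripping ratio = waste tonnage / ore tonnage
= 6605 / 342
= 19.3129

19.3129


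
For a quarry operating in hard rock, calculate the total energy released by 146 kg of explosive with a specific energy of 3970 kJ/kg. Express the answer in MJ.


579.62 MJ

Energy = mass * specific_energy / 1000
= 146 * 3970 / 1000
= 579620 / 1000
= 579.62 MJ


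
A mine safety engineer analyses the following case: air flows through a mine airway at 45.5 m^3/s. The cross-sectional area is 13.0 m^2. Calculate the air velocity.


Velocity = flow rate / cross-sectional area
= 45.5 / 13.0
= 3.5 m/s

3.5 m/s


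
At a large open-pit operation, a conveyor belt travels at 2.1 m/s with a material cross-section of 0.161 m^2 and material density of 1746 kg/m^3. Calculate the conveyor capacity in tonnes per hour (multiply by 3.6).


2125.1614 t/h

Volumetric flow = speed * area
= 2.1 * 0.161 = 0.3381 m^3/s
Mass flow = volumetric * density
= 0.3381 * 1746 = 590.3226 kg/s
Convert to t/h: multiply by 3.6
Capacity = 590.3226 * 3.6
= 2125.1614 t/h


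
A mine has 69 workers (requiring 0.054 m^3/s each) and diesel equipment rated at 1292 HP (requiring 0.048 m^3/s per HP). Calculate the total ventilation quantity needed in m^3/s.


Airflow for workers:
Q_people = 69 * 0.054 = 3.726 m^3/s
Airflow for diesel equipment:
Q_diesel = 1292 * 0.048 = 62.016 m^3/s
Total ventilation:
Q_total = 3.726 + 62.016
= 65.742 m^3/s

65.742 m^3/s


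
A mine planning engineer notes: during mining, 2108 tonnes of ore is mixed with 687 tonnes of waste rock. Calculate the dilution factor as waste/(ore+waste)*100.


Total material = ore + waste
= 2108 + 687 = 2795 tonnes
Dilution = waste / total * 100
= 687 / 2795 * 100
= 0.2457960644 * 100
= 24.5796%

24.5796%


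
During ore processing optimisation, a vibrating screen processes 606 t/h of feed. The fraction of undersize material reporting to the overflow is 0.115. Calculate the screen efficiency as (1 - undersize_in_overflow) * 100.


Screen efficiency = (1 - fraction of undersize in overflow) * 100
= (1 - 0.115) * 100
= 0.885 * 100
= 88.5%

88.5%


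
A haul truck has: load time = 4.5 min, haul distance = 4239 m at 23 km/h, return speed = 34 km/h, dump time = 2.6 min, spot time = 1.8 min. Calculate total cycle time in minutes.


27.4388 min

Convert haul speed to m/min: 23 * 1000/60 = 383.3333333 m/min
Haul time = 4239 / 383.3333333 = 11.05826087 min
Convert return speed to m/min: 34 * 1000/60 = 566.6666667 m/min
Return time = 4239 / 566.6666667 = 7.480588235 min
Total cycle time:
= 4.5 + 11.05826087 + 2.6 + 7.480588235 + 1.8
= 27.4388 min


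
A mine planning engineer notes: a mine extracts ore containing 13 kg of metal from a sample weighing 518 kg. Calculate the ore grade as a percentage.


Ore grade = (metal mass / ore mass) * 100
= (13 / 518) * 100
= 0.0250965251 * 100
= 2.5097%

2.5097%


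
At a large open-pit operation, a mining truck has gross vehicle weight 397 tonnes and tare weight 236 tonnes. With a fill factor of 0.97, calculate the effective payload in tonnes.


156.17 tonnes

Maximum payload = gross - tare
= 397 - 236 = 161 tonnes
Effective payload = max payload * fill factor
= 161 * 0.97
= 156.17 tonnes


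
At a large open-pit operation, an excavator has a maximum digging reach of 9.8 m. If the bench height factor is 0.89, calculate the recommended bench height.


8.722 m

Bench height = reach * factor
= 9.8 * 0.89
= 8.722 m


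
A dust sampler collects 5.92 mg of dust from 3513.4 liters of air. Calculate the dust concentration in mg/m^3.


1.685 mg/m^3

Convert liters to m^3: 1 m^3 = 1000 L
Concentration = mass / volume * 1000
= 5.92 / 3513.4 * 1000
= 0.001684977515 * 1000
= 1.685 mg/m^3


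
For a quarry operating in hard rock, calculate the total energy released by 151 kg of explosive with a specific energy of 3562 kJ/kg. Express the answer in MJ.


537.862 MJ

Energy = mass * specific_energy / 1000
= 151 * 3562 / 1000
= 537862 / 1000
= 537.862 MJ


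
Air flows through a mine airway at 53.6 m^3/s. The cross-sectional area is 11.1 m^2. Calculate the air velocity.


4.8288 m/s

Velocity = flow rate / cross-sectional area
= 53.6 / 11.1
= 4.8288 m/s


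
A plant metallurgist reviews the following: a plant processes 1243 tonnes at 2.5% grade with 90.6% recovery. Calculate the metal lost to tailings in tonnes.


2.9211 tonnes

Total metal in feed:
= 1243 * 2.5 / 100 = 31.075 tonnes
Metal recovered:
= 31.075 * 90.6 / 100 = 28.15395 tonnes
Metal lost to tailings:
= 31.075 - 28.15395
= 2.9211 tonnes


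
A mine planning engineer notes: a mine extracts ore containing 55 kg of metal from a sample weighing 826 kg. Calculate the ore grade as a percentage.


Ore grade = (metal mass / ore mass) * 100
= (55 / 826) * 100
= 0.06658595642 * 100
= 6.6586%

6.6586%


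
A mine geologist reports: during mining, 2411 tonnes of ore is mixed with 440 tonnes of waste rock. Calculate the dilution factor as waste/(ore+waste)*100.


15.4332%

Total material = ore + waste
= 2411 + 440 = 2851 tonnes
Dilution = waste / total * 100
= 440 / 2851 * 100
= 0.1543318134 * 100
= 15.4332%


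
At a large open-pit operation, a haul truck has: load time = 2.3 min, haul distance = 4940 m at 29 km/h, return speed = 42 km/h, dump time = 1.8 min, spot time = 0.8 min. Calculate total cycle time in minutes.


Convert haul speed to m/min: 29 * 1000/60 = 483.3333333 m/min
Haul time = 4940 / 483.3333333 = 10.22068966 min
Convert return speed to m/min: 42 * 1000/60 = 700 m/min
Return time = 4940 / 700 = 7.057142857 min
Total cycle time:
= 2.3 + 10.22068966 + 1.8 + 7.057142857 + 0.8
= 22.1778 min

22.1778 min


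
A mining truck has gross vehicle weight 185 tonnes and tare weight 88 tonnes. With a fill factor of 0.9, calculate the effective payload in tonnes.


87.3 tonnes

Maximum payload = gross - tare
= 185 - 88 = 97 tonnes
Effective payload = max payload * fill factor
= 97 * 0.9
= 87.3 tonnes


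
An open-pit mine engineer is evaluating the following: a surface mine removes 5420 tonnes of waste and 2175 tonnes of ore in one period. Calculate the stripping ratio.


Stripping ratio = waste tonnage / ore tonnage
= 5420 / 2175
= 2.492

2.492


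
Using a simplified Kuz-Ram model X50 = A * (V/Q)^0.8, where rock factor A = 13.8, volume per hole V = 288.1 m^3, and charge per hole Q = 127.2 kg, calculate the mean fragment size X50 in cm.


Compute V/Q:
V/Q = 288.1 / 127.2 = 2.264937107
Raise to the power 0.8:
(V/Q)^0.8 = 2.264937107^0.8 = 1.923290638
Multiply by A:
X50 = 13.8 * 1.923290638
= 26.5414 cm

26.5414 cm


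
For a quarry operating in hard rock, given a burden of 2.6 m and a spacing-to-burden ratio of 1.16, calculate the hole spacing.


Spacing = burden * ratio
= 2.6 * 1.16
= 3.016 m

3.016 m


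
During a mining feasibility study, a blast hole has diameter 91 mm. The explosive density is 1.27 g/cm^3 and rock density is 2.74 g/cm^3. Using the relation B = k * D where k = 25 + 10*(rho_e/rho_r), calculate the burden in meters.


First, compute k:
rho_e / rho_r = 1.27 / 2.74 = 0.4635036496
k = 25 + 10 * 0.4635036496 = 29.6350365
Then, compute burden:
B = k * D / 1000 = 29.6350365 * 91 / 1000
= 2696.788321 / 1000
= 2.6968 m

2.6968 m


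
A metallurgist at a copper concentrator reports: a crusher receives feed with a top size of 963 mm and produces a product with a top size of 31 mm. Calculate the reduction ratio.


31.0645

Reduction ratio = feed size / product size
= 963 / 31
= 31.0645


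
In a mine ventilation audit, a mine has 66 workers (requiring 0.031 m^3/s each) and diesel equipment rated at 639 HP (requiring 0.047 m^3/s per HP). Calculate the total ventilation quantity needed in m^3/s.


32.079 m^3/s

Airflow for workers:
Q_people = 66 * 0.031 = 2.046 m^3/s
Airflow for diesel equipment:
Q_diesel = 639 * 0.047 = 30.033 m^3/s
Total ventilation:
Q_total = 2.046 + 30.033
= 32.079 m^3/s


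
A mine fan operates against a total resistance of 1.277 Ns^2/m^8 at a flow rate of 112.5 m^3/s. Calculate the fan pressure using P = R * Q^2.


16162.0313 Pa

Compute Q^2:
Q^2 = 112.5^2 = 12656.25
Compute pressure:
P = R * Q^2 = 1.277 * 12656.25
= 16162.0313 Pa


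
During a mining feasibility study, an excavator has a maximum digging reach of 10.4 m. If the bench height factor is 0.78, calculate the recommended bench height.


8.112 m

Bench height = reach * factor
= 10.4 * 0.78
= 8.112 m


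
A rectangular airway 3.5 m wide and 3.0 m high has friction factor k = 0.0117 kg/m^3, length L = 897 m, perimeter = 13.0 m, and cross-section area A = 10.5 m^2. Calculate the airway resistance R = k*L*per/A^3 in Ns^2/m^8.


0.1179 Ns^2/m^8

Compute the numerator:
k * L * per = 0.0117 * 897 * 13.0
= 136.4337
Compute the denominator:
A^3 = 10.5^3 = 1157.625
Resistance:
R = 136.4337 / 1157.625
= 0.1179 Ns^2/m^8


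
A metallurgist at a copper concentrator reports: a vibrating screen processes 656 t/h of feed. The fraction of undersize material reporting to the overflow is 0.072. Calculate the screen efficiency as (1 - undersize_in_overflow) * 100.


92.8%

Screen efficiency = (1 - fraction of undersize in overflow) * 100
= (1 - 0.072) * 100
= 0.928 * 100
= 92.8%


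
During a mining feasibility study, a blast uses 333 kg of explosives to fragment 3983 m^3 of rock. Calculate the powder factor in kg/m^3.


0.0836 kg/m^3

Powder factor = explosive mass / rock volume
= 333 / 3983
= 0.0836 kg/m^3


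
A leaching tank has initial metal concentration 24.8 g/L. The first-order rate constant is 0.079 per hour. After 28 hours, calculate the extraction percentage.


89.0519%

Compute the exponent:
-k * t = -0.079 * 28 = -2.212
Remaining concentration:
C = 24.8 * exp(-2.212)
= 24.8 * 0.1094814665
= 2.715140369 g/L
Extracted = 24.8 - 2.715140369 = 22.08485963 g/L
Extraction % = 22.08485963 / 24.8 * 100
= 89.0519%


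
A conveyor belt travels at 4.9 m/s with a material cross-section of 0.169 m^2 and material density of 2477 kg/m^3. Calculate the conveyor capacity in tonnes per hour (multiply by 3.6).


7384.3333 t/h

Volumetric flow = speed * area
= 4.9 * 0.169 = 0.8281 m^3/s
Mass flow = volumetric * density
= 0.8281 * 2477 = 2051.2037 kg/s
Convert to t/h: multiply by 3.6
Capacity = 2051.2037 * 3.6
= 7384.3333 t/h


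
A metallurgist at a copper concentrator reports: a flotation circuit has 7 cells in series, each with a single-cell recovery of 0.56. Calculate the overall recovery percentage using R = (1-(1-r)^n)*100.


99.6807%

Complement of single-cell recovery:
1 - r = 1 - 0.56 = 0.44
Raise to power n:
(1 - r)^7 = 0.44^7 = 0.003192778097
Overall recovery:
R = (1 - 0.003192778097) * 100
= 99.6807%


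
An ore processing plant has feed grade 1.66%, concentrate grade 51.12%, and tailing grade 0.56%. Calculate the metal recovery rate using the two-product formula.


66.999%

Using the two-product formula:
R = 100 * c * (f - t) / (f * (c - t))
Numerator = 100 * 51.12 * (1.66 - 0.56)
= 100 * 51.12 * 1.1
= 5623.2
Denominator = 1.66 * (51.12 - 0.56)
= 1.66 * 50.56
= 83.9296
R = 5623.2 / 83.9296
= 66.999%


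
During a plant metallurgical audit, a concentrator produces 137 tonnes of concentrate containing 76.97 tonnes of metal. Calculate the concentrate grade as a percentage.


Grade = (metal in concentrate / concentrate mass) * 100
= (76.97 / 137) * 100
= 0.5618248175 * 100
= 56.1825%

56.1825%


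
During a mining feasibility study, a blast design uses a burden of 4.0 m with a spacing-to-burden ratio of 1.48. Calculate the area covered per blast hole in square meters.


First, find the spacing:
Spacing = burden * ratio = 4.0 * 1.48
= 5.92 m
Then, calculate the area:
Area = burden * spacing = 4.0 * 5.92
= 23.68 m^2

23.68 m^2


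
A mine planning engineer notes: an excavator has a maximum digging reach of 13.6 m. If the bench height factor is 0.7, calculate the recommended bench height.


Bench height = reach * factor
= 13.6 * 0.7
= 9.52 m

9.52 m


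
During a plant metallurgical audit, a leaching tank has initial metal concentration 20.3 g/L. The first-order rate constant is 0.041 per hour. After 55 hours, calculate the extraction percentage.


89.5126%

Compute the exponent:
-k * t = -0.041 * 55 = -2.255
Remaining concentration:
C = 20.3 * exp(-2.255)
= 20.3 * 0.1048735437
= 2.128932938 g/L
Extracted = 20.3 - 2.128932938 = 18.17106706 g/L
Extraction % = 18.17106706 / 20.3 * 100
= 89.5126%


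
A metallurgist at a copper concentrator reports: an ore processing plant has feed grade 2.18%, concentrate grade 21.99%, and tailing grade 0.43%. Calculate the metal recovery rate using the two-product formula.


81.8763%

Using the two-product formula:
R = 100 * c * (f - t) / (f * (c - t))
Numerator = 100 * 21.99 * (2.18 - 0.43)
= 100 * 21.99 * 1.75
= 3848.25
Denominator = 2.18 * (21.99 - 0.43)
= 2.18 * 21.56
= 47.0008
R = 3848.25 / 47.0008
= 81.8763%


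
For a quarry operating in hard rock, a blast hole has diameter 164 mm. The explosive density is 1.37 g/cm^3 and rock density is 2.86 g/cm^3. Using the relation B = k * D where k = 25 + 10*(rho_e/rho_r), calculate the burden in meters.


First, compute k:
rho_e / rho_r = 1.37 / 2.86 = 0.479020979
k = 25 + 10 * 0.479020979 = 29.79020979
Then, compute burden:
B = k * D / 1000 = 29.79020979 * 164 / 1000
= 4885.594406 / 1000
= 4.8856 m

4.8856 m


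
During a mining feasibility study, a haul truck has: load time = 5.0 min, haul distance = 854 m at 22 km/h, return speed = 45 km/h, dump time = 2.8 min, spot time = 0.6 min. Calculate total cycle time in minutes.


11.8678 min

Convert haul speed to m/min: 22 * 1000/60 = 366.6666667 m/min
Haul time = 854 / 366.6666667 = 2.329090909 min
Convert return speed to m/min: 45 * 1000/60 = 750 m/min
Return time = 854 / 750 = 1.138666667 min
Total cycle time:
= 5.0 + 2.329090909 + 2.8 + 1.138666667 + 0.6
= 11.8678 min


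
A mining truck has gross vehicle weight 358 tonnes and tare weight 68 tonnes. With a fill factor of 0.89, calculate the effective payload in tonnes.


Maximum payload = gross - tare
= 358 - 68 = 290 tonnes
Effective payload = max payload * fill factor
= 290 * 0.89
= 258.1 tonnes

258.1 tonnes


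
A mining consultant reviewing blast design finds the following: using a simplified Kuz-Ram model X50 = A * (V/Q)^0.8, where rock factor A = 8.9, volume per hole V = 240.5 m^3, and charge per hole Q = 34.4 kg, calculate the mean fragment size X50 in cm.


Compute V/Q:
V/Q = 240.5 / 34.4 = 6.99127907
Raise to the power 0.8:
(V/Q)^0.8 = 6.99127907^0.8 = 4.738548287
Multiply by A:
X50 = 8.9 * 4.738548287
= 42.1731 cm

42.1731 cm


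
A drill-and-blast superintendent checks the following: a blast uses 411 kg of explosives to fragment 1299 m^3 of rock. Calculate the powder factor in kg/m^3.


Powder factor = explosive mass / rock volume
= 411 / 1299
= 0.3164 kg/m^3

0.3164 kg/m^3


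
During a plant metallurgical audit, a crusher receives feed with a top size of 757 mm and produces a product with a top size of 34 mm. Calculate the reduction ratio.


22.2647

Reduction ratio = feed size / product size
= 757 / 34
= 22.2647


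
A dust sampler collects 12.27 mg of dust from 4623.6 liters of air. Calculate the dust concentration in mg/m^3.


Convert liters to m^3: 1 m^3 = 1000 L
Concentration = mass / volume * 1000
= 12.27 / 4623.6 * 1000
= 0.002653776278 * 1000
= 2.6538 mg/m^3

2.6538 mg/m^3


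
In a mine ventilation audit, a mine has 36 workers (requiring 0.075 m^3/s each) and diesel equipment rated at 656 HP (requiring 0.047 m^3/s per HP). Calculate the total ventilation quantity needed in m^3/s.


33.532 m^3/s

Airflow for workers:
Q_people = 36 * 0.075 = 2.7 m^3/s
Airflow for diesel equipment:
Q_diesel = 656 * 0.047 = 30.832 m^3/s
Total ventilation:
Q_total = 2.7 + 30.832
= 33.532 m^3/s


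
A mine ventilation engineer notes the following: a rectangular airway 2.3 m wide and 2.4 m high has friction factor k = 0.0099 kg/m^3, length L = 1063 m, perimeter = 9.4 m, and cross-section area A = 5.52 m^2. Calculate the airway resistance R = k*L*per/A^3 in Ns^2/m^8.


Compute the numerator:
k * L * per = 0.0099 * 1063 * 9.4
= 98.92278
Compute the denominator:
A^3 = 5.52^3 = 168.196608
Resistance:
R = 98.92278 / 168.196608
= 0.5881 Ns^2/m^8

0.5881 Ns^2/m^8


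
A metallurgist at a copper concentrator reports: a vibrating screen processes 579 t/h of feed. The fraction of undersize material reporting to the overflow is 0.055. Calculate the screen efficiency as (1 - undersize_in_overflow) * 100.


94.5%

Screen efficiency = (1 - fraction of undersize in overflow) * 100
= (1 - 0.055) * 100
= 0.945 * 100
= 94.5%


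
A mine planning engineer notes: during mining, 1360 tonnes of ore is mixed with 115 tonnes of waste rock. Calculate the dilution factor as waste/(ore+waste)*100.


Total material = ore + waste
= 1360 + 115 = 1475 tonnes
Dilution = waste / total * 100
= 115 / 1475 * 100
= 0.07796610169 * 100
= 7.7966%

7.7966%


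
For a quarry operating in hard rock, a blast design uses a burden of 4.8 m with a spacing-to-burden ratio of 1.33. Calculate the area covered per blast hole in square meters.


30.6432 m^2

First, find the spacing:
Spacing = burden * ratio = 4.8 * 1.33
= 6.384 m
Then, calculate the area:
Area = burden * spacing = 4.8 * 6.384
= 30.6432 m^2


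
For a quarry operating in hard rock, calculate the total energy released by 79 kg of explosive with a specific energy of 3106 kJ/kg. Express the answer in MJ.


Energy = mass * specific_energy / 1000
= 79 * 3106 / 1000
= 245374 / 1000
= 245.374 MJ

245.374 MJ


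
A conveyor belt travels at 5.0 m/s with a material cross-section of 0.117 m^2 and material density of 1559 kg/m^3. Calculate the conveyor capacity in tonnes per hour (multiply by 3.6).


3283.254 t/h

Volumetric flow = speed * area
= 5.0 * 0.117 = 0.585 m^3/s
Mass flow = volumetric * density
= 0.585 * 1559 = 912.015 kg/s
Convert to t/h: multiply by 3.6
Capacity = 912.015 * 3.6
= 3283.254 t/h


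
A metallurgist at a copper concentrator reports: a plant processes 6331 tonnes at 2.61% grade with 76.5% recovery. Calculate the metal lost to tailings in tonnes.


Total metal in feed:
= 6331 * 2.61 / 100 = 165.2391 tonnes
Metal recovered:
= 165.2391 * 76.5 / 100 = 126.4079115 tonnes
Metal lost to tailings:
= 165.2391 - 126.4079115
= 38.8312 tonnes

38.8312 tonnes
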